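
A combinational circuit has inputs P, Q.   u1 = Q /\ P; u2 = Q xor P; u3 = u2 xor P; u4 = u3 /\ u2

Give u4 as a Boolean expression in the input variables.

((Q xor P) xor P) /\ (Q xor P)

u2 = Q xor P
u3 = u2 xor P = (Q xor P) xor P
u4 = u3 /\ u2 = ((Q xor P) xor P) /\ (Q xor P)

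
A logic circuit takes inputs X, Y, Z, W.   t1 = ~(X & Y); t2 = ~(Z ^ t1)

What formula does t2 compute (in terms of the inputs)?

~(Z ^ (~(X & Y)))

t1 = ~(X & Y)
t2 = ~(Z ^ t1) = ~(Z ^ (~(X & Y)))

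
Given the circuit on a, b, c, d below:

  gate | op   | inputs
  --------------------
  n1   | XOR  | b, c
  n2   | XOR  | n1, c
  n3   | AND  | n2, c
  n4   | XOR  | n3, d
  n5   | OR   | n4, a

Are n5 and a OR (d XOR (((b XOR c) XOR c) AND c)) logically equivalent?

Yes

n1 = b XOR c
n2 = n1 XOR c = (b XOR c) XOR c
n3 = n2 AND c = ((b XOR c) XOR c) AND c
n4 = n3 XOR d = (((b XOR c) XOR c) AND c) XOR d
n5 = n4 OR a = ((((b XOR c) XOR c) AND c) XOR d) OR a
At a=0, b=0, c=0, d=0: circuit gives 0, formula gives 0.
At a=0, b=0, c=0, d=1: circuit gives 1, formula gives 1.
Agrees on all 16 inputs.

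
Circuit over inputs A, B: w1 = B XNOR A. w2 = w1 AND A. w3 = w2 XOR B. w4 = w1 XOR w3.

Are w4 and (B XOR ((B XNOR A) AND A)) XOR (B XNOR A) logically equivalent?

Yes

w1 = B XNOR A
w2 = w1 AND A = (B XNOR A) AND A
w3 = w2 XOR B = ((B XNOR A) AND A) XOR B
w4 = w1 XOR w3 = (B XNOR A) XOR (((B XNOR A) AND A) XOR B)
At A=1, B=0: circuit gives 0, formula gives 0.
At A=0, B=0: circuit gives 1, formula gives 1.
Agrees on all 4 inputs.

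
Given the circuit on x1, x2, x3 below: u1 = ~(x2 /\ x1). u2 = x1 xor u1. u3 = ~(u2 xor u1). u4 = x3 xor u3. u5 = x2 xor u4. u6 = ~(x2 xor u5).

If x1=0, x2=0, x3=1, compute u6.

1

u1 = ~(0 /\ 0) = 1
u2 = 0 xor 1 = 1
u3 = ~(1 xor 1) = 1
u4 = 1 xor 1 = 0
u5 = 0 xor 0 = 0
u6 = ~(0 xor 0) = 1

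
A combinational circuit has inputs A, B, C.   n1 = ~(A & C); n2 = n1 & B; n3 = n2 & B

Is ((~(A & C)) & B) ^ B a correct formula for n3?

No

n1 = ~(A & C)
n2 = n1 & B = (~(A & C)) & B
n3 = n2 & B = ((~(A & C)) & B) & B
At A=0, B=1, C=0: circuit gives 1, formula gives 0.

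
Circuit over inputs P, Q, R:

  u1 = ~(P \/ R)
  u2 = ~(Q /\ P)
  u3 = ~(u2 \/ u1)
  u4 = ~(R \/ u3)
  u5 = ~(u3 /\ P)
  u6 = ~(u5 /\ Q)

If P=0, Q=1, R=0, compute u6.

0

u1 = ~(0 \/ 0) = 1
u2 = ~(1 /\ 0) = 1
u3 = ~(1 \/ 1) = 0
u5 = ~(0 /\ 0) = 1
u6 = ~(1 /\ 1) = 0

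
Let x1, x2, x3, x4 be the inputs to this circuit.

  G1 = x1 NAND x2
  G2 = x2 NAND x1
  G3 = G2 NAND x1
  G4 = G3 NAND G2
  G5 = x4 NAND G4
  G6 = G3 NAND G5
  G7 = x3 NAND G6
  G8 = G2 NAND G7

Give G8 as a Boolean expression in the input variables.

(x2 NAND x1) NAND (x3 NAND (((x2 NAND x1) NAND x1) NAND (x4 NAND (((x2 NAND x1) NAND x1) NAND (x2 NAND x1)))))

G2 = x2 NAND x1
G3 = G2 NAND x1 = (x2 NAND x1) NAND x1
G4 = G3 NAND G2 = ((x2 NAND x1) NAND x1) NAND (x2 NAND x1)
G5 = x4 NAND G4 = x4 NAND (((x2 NAND x1) NAND x1) NAND (x2 NAND x1))
G6 = G3 NAND G5 = ((x2 NAND x1) NAND x1) NAND (x4 NAND (((x2 NAND x1) NAND x1) NAND (x2 NAND x1)))
G7 = x3 NAND G6 = x3 NAND (((x2 NAND x1) NAND x1) NAND (x4 NAND (((x2 NAND x1) NAND x1) NAND (x2 NAND x1))))
G8 = G2 NAND G7 = (x2 NAND x1) NAND (x3 NAND (((x2 NAND x1) NAND x1) NAND (x4 NAND (((x2 NAND x1) NAND x1) NAND (x2 NAND x1)))))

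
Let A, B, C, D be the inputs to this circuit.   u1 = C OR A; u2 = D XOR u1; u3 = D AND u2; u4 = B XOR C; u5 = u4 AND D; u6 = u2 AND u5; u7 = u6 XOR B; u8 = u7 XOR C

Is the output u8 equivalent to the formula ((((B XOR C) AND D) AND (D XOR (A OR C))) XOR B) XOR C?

u1 = C OR A
u2 = D XOR u1 = D XOR (C OR A)
u4 = B XOR C
u5 = u4 AND D = (B XOR C) AND D
u6 = u2 AND u5 = (D XOR (C OR A)) AND ((B XOR C) AND D)
u7 = u6 XOR B = ((D XOR (C OR A)) AND ((B XOR C) AND D)) XOR B
u8 = u7 XOR C = (((D XOR (C OR A)) AND ((B XOR C) AND D)) XOR B) XOR C
At A=0, B=0, C=0, D=0: circuit gives 0, formula gives 0.
At A=0, B=0, C=1, D=0: circuit gives 1, formula gives 1.
Agrees on all 16 inputs.

Yes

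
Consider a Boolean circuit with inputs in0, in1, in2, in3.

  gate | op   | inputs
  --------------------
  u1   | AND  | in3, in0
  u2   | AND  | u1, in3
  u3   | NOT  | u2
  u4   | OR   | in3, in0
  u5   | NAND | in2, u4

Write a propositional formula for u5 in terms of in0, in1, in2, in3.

in2 NAND (in3 OR in0)

u4 = in3 OR in0
u5 = in2 NAND u4 = in2 NAND (in3 OR in0)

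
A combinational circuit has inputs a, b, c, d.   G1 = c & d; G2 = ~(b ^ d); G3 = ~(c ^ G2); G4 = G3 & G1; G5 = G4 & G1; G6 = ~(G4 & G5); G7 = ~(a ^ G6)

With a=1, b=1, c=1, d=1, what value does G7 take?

0

G1 = 1 & 1 = 1
G2 = ~(1 ^ 1) = 1
G3 = ~(1 ^ 1) = 1
G4 = 1 & 1 = 1
G5 = 1 & 1 = 1
G6 = ~(1 & 1) = 0
G7 = ~(1 ^ 0) = 0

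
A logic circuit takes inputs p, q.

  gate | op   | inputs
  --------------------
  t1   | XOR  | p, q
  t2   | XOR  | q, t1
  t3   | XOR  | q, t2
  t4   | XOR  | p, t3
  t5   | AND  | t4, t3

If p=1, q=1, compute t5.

t1 = 1 XOR 1 = 0
t2 = 1 XOR 0 = 1
t3 = 1 XOR 1 = 0
t4 = 1 XOR 0 = 1
t5 = 1 AND 0 = 0

0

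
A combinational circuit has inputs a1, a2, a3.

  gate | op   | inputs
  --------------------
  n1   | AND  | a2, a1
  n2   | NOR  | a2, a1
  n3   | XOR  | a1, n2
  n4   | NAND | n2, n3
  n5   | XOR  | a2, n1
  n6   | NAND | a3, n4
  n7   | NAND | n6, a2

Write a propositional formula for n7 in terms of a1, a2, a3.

(a3 NAND ((a2 NOR a1) NAND (a1 XOR (a2 NOR a1)))) NAND a2

n2 = a2 NOR a1
n3 = a1 XOR n2 = a1 XOR (a2 NOR a1)
n4 = n2 NAND n3 = (a2 NOR a1) NAND (a1 XOR (a2 NOR a1))
n6 = a3 NAND n4 = a3 NAND ((a2 NOR a1) NAND (a1 XOR (a2 NOR a1)))
n7 = n6 NAND a2 = (a3 NAND ((a2 NOR a1) NAND (a1 XOR (a2 NOR a1)))) NAND a2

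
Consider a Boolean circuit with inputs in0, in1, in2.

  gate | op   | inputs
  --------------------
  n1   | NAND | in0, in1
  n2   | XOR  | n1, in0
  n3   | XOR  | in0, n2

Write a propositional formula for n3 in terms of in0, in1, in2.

n1 = in0 NAND in1
n2 = n1 XOR in0 = (in0 NAND in1) XOR in0
n3 = in0 XOR n2 = in0 XOR ((in0 NAND in1) XOR in0)

in0 XOR ((in0 NAND in1) XOR in0)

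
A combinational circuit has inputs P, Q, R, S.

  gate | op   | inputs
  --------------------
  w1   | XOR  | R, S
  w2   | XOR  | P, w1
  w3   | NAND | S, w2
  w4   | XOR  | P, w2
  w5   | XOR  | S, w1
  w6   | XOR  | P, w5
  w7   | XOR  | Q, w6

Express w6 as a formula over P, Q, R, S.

P XOR (S XOR (R XOR S))

w1 = R XOR S
w5 = S XOR w1 = S XOR (R XOR S)
w6 = P XOR w5 = P XOR (S XOR (R XOR S))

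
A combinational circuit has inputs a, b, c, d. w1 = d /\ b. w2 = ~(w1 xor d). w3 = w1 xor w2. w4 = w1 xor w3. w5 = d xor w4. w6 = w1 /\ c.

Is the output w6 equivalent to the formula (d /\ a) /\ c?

w1 = d /\ b
w6 = w1 /\ c = (d /\ b) /\ c
At a=0, b=1, c=1, d=1: circuit gives 1, formula gives 0.

No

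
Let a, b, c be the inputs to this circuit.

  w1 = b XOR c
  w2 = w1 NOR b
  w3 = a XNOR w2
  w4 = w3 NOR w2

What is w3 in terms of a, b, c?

a XNOR ((b XOR c) NOR b)

w1 = b XOR c
w2 = w1 NOR b = (b XOR c) NOR b
w3 = a XNOR w2 = a XNOR ((b XOR c) NOR b)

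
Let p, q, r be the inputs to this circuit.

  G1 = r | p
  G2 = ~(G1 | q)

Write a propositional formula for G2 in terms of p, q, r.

~((r | p) | q)

G1 = r | p
G2 = ~(G1 | q) = ~((r | p) | q)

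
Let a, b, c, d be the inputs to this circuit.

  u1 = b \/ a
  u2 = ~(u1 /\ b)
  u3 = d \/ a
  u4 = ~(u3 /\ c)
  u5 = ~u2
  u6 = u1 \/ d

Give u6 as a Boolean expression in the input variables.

u1 = b \/ a
u6 = u1 \/ d = (b \/ a) \/ d

(b \/ a) \/ d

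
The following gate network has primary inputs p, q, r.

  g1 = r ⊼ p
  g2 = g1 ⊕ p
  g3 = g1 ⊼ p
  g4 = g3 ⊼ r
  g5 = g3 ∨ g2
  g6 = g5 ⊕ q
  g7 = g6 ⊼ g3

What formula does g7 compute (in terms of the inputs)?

((((r ⊼ p) ⊼ p) ∨ ((r ⊼ p) ⊕ p)) ⊕ q) ⊼ ((r ⊼ p) ⊼ p)

g1 = r ⊼ p
g2 = g1 ⊕ p = (r ⊼ p) ⊕ p
g3 = g1 ⊼ p = (r ⊼ p) ⊼ p
g5 = g3 ∨ g2 = ((r ⊼ p) ⊼ p) ∨ ((r ⊼ p) ⊕ p)
g6 = g5 ⊕ q = (((r ⊼ p) ⊼ p) ∨ ((r ⊼ p) ⊕ p)) ⊕ q
g7 = g6 ⊼ g3 = ((((r ⊼ p) ⊼ p) ∨ ((r ⊼ p) ⊕ p)) ⊕ q) ⊼ ((r ⊼ p) ⊼ p)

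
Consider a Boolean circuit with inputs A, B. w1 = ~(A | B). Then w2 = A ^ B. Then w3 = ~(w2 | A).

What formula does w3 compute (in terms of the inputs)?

w2 = A ^ B
w3 = ~(w2 | A) = ~((A ^ B) | A)

~((A ^ B) | A)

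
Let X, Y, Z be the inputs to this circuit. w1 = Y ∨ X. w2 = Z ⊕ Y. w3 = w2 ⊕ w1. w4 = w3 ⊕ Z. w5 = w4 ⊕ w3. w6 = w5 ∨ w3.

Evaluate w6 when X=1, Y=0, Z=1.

w1 = 0 ∨ 1 = 1
w2 = 1 ⊕ 0 = 1
w3 = 1 ⊕ 1 = 0
w4 = 0 ⊕ 1 = 1
w5 = 1 ⊕ 0 = 1
w6 = 1 ∨ 0 = 1

1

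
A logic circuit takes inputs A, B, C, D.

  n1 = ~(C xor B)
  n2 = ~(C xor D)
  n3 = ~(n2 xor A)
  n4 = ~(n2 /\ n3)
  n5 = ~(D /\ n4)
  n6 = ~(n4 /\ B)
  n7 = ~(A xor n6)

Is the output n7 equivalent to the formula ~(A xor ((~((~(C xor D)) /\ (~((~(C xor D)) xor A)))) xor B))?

No

n2 = ~(C xor D)
n3 = ~(n2 xor A) = ~((~(C xor D)) xor A)
n4 = ~(n2 /\ n3) = ~((~(C xor D)) /\ (~((~(C xor D)) xor A)))
n6 = ~(n4 /\ B) = ~((~((~(C xor D)) /\ (~((~(C xor D)) xor A)))) /\ B)
n7 = ~(A xor n6) = ~(A xor (~((~((~(C xor D)) /\ (~((~(C xor D)) xor A)))) /\ B)))
At A=1, B=0, C=0, D=0: circuit gives 1, formula gives 0.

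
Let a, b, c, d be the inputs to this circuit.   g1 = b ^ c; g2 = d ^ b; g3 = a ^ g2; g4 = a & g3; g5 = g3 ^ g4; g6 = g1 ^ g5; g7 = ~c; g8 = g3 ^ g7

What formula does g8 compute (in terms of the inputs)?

g2 = d ^ b
g3 = a ^ g2 = a ^ (d ^ b)
g7 = ~c
g8 = g3 ^ g7 = (a ^ (d ^ b)) ^ ~c

(a ^ (d ^ b)) ^ ~c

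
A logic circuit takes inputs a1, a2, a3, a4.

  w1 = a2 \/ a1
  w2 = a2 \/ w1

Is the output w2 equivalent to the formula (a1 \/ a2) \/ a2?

Yes

w1 = a2 \/ a1
w2 = a2 \/ w1 = a2 \/ (a2 \/ a1)
At a1=0, a2=0, a3=0, a4=0: circuit gives 0, formula gives 0.
At a1=0, a2=1, a3=0, a4=0: circuit gives 1, formula gives 1.
Agrees on all 16 inputs.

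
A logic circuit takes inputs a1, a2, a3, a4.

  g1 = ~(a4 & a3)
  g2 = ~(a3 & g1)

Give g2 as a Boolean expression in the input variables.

g1 = ~(a4 & a3)
g2 = ~(a3 & g1) = ~(a3 & (~(a4 & a3)))

~(a3 & (~(a4 & a3)))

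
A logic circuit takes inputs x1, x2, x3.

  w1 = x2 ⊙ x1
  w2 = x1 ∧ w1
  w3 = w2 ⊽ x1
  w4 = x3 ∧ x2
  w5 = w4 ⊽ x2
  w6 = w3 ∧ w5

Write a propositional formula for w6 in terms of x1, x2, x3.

((x1 ∧ (x2 ⊙ x1)) ⊽ x1) ∧ ((x3 ∧ x2) ⊽ x2)

w1 = x2 ⊙ x1
w2 = x1 ∧ w1 = x1 ∧ (x2 ⊙ x1)
w3 = w2 ⊽ x1 = (x1 ∧ (x2 ⊙ x1)) ⊽ x1
w4 = x3 ∧ x2
w5 = w4 ⊽ x2 = (x3 ∧ x2) ⊽ x2
w6 = w3 ∧ w5 = ((x1 ∧ (x2 ⊙ x1)) ⊽ x1) ∧ ((x3 ∧ x2) ⊽ x2)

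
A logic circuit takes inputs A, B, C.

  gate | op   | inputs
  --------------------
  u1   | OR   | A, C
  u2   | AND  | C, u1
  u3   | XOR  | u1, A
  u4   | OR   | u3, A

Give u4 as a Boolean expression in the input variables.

u1 = A OR C
u3 = u1 XOR A = (A OR C) XOR A
u4 = u3 OR A = ((A OR C) XOR A) OR A

((A OR C) XOR A) OR A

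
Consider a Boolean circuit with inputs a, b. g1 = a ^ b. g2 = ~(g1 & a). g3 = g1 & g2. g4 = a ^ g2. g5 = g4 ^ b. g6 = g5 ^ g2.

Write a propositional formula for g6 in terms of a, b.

((a ^ (~((a ^ b) & a))) ^ b) ^ (~((a ^ b) & a))

g1 = a ^ b
g2 = ~(g1 & a) = ~((a ^ b) & a)
g4 = a ^ g2 = a ^ (~((a ^ b) & a))
g5 = g4 ^ b = (a ^ (~((a ^ b) & a))) ^ b
g6 = g5 ^ g2 = ((a ^ (~((a ^ b) & a))) ^ b) ^ (~((a ^ b) & a))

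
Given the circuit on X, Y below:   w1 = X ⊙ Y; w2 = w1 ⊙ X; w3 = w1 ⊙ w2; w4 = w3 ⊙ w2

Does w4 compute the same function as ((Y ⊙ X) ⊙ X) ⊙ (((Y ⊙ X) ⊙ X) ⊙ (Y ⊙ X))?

w1 = X ⊙ Y
w2 = w1 ⊙ X = (X ⊙ Y) ⊙ X
w3 = w1 ⊙ w2 = (X ⊙ Y) ⊙ ((X ⊙ Y) ⊙ X)
w4 = w3 ⊙ w2 = ((X ⊙ Y) ⊙ ((X ⊙ Y) ⊙ X)) ⊙ ((X ⊙ Y) ⊙ X)
At X=0, Y=1: circuit gives 0, formula gives 0.
At X=0, Y=0: circuit gives 1, formula gives 1.
Agrees on all 4 inputs.

Yes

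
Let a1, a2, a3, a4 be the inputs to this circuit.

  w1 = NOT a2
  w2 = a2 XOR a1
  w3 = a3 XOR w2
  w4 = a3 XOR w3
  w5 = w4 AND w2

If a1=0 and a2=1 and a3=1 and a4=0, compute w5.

w2 = 1 XOR 0 = 1
w3 = 1 XOR 1 = 0
w4 = 1 XOR 0 = 1
w5 = 1 AND 1 = 1

1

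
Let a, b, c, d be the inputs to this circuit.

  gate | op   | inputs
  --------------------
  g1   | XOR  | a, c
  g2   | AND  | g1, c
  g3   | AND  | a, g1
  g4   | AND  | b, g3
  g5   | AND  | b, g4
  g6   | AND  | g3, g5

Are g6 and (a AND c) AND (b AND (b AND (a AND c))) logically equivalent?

No

g1 = a XOR c
g3 = a AND g1 = a AND (a XOR c)
g4 = b AND g3 = b AND (a AND (a XOR c))
g5 = b AND g4 = b AND (b AND (a AND (a XOR c)))
g6 = g3 AND g5 = (a AND (a XOR c)) AND (b AND (b AND (a AND (a XOR c))))
At a=1, b=1, c=0, d=0: circuit gives 1, formula gives 0.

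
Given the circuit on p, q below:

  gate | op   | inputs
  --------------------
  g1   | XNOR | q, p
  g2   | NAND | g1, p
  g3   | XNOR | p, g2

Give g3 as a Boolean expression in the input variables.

g1 = q XNOR p
g2 = g1 NAND p = (q XNOR p) NAND p
g3 = p XNOR g2 = p XNOR ((q XNOR p) NAND p)

p XNOR ((q XNOR p) NAND p)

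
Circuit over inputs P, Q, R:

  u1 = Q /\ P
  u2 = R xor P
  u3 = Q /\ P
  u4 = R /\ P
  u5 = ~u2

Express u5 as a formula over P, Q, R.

~(R xor P)

u2 = R xor P
u5 = ~u2 = ~(R xor P)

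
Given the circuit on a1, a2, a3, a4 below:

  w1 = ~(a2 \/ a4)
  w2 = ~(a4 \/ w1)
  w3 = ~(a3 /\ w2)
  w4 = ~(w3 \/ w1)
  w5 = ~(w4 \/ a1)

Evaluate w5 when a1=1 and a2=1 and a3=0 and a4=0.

w1 = ~(1 \/ 0) = 0
w2 = ~(0 \/ 0) = 1
w3 = ~(0 /\ 1) = 1
w4 = ~(1 \/ 0) = 0
w5 = ~(0 \/ 1) = 0

0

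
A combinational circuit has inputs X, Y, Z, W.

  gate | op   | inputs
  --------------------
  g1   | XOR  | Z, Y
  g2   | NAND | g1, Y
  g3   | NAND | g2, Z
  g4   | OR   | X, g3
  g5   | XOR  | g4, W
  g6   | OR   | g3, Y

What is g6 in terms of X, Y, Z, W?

(((Z XOR Y) NAND Y) NAND Z) OR Y

g1 = Z XOR Y
g2 = g1 NAND Y = (Z XOR Y) NAND Y
g3 = g2 NAND Z = ((Z XOR Y) NAND Y) NAND Z
g6 = g3 OR Y = (((Z XOR Y) NAND Y) NAND Z) OR Y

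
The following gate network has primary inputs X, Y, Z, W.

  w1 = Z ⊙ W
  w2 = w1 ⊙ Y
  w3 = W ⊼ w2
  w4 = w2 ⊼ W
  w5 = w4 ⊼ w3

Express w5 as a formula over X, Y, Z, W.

(((Z ⊙ W) ⊙ Y) ⊼ W) ⊼ (W ⊼ ((Z ⊙ W) ⊙ Y))

w1 = Z ⊙ W
w2 = w1 ⊙ Y = (Z ⊙ W) ⊙ Y
w3 = W ⊼ w2 = W ⊼ ((Z ⊙ W) ⊙ Y)
w4 = w2 ⊼ W = ((Z ⊙ W) ⊙ Y) ⊼ W
w5 = w4 ⊼ w3 = (((Z ⊙ W) ⊙ Y) ⊼ W) ⊼ (W ⊼ ((Z ⊙ W) ⊙ Y))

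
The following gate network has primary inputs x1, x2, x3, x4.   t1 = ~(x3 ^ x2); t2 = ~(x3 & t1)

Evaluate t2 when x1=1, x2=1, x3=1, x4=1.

t1 = ~(1 ^ 1) = 1
t2 = ~(1 & 1) = 0

0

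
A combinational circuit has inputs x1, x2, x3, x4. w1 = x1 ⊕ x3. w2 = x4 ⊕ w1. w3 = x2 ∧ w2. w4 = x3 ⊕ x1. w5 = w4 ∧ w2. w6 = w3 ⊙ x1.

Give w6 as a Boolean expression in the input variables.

(x2 ∧ (x4 ⊕ (x1 ⊕ x3))) ⊙ x1

w1 = x1 ⊕ x3
w2 = x4 ⊕ w1 = x4 ⊕ (x1 ⊕ x3)
w3 = x2 ∧ w2 = x2 ∧ (x4 ⊕ (x1 ⊕ x3))
w6 = w3 ⊙ x1 = (x2 ∧ (x4 ⊕ (x1 ⊕ x3))) ⊙ x1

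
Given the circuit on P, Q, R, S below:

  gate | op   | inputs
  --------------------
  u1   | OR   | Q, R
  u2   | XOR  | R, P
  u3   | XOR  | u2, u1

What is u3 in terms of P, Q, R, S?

u1 = Q OR R
u2 = R XOR P
u3 = u2 XOR u1 = (R XOR P) XOR (Q OR R)

(R XOR P) XOR (Q OR R)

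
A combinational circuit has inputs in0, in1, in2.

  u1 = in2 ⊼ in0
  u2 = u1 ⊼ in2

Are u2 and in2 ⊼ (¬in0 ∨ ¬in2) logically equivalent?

Yes

u1 = in2 ⊼ in0
u2 = u1 ⊼ in2 = (in2 ⊼ in0) ⊼ in2
At in0=0, in1=0, in2=1: circuit gives 0, formula gives 0.
At in0=0, in1=0, in2=0: circuit gives 1, formula gives 1.
Agrees on all 8 inputs.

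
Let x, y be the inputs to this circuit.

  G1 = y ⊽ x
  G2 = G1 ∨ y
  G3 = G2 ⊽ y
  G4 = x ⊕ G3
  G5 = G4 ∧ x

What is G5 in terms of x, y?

(x ⊕ (((y ⊽ x) ∨ y) ⊽ y)) ∧ x

G1 = y ⊽ x
G2 = G1 ∨ y = (y ⊽ x) ∨ y
G3 = G2 ⊽ y = ((y ⊽ x) ∨ y) ⊽ y
G4 = x ⊕ G3 = x ⊕ (((y ⊽ x) ∨ y) ⊽ y)
G5 = G4 ∧ x = (x ⊕ (((y ⊽ x) ∨ y) ⊽ y)) ∧ x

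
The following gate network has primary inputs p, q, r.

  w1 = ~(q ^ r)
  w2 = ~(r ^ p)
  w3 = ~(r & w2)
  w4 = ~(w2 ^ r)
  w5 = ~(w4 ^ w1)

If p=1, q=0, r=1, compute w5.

w1 = ~(0 ^ 1) = 0
w2 = ~(1 ^ 1) = 1
w4 = ~(1 ^ 1) = 1
w5 = ~(1 ^ 0) = 0

0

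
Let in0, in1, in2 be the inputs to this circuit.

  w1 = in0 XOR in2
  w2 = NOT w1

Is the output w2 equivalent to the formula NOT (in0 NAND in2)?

No

w1 = in0 XOR in2
w2 = NOT w1 = NOT (in0 XOR in2)
At in0=0, in1=0, in2=0: circuit gives 1, formula gives 0.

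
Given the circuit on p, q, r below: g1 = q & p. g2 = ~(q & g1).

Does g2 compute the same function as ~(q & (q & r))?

g1 = q & p
g2 = ~(q & g1) = ~(q & (q & p))
At p=0, q=1, r=1: circuit gives 1, formula gives 0.

No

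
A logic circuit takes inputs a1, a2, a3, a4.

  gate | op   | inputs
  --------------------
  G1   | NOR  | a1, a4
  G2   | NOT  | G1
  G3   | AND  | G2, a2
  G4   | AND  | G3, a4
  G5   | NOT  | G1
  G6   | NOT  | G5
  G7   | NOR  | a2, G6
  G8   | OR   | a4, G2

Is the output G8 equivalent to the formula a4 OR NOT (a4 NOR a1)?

G1 = a1 NOR a4
G2 = NOT G1 = NOT (a1 NOR a4)
G8 = a4 OR G2 = a4 OR NOT (a1 NOR a4)
At a1=0, a2=0, a3=0, a4=0: circuit gives 0, formula gives 0.
At a1=0, a2=0, a3=0, a4=1: circuit gives 1, formula gives 1.
Agrees on all 16 inputs.

Yes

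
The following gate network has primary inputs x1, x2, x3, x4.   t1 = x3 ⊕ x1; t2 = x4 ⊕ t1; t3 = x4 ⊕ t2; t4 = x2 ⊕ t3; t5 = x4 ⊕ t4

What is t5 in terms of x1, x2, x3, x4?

t1 = x3 ⊕ x1
t2 = x4 ⊕ t1 = x4 ⊕ (x3 ⊕ x1)
t3 = x4 ⊕ t2 = x4 ⊕ (x4 ⊕ (x3 ⊕ x1))
t4 = x2 ⊕ t3 = x2 ⊕ (x4 ⊕ (x4 ⊕ (x3 ⊕ x1)))
t5 = x4 ⊕ t4 = x4 ⊕ (x2 ⊕ (x4 ⊕ (x4 ⊕ (x3 ⊕ x1))))

x4 ⊕ (x2 ⊕ (x4 ⊕ (x4 ⊕ (x3 ⊕ x1))))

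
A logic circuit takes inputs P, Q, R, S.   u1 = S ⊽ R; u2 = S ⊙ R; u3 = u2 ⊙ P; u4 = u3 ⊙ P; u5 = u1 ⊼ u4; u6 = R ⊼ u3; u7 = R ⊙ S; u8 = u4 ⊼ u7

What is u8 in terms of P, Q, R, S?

(((S ⊙ R) ⊙ P) ⊙ P) ⊼ (R ⊙ S)

u2 = S ⊙ R
u3 = u2 ⊙ P = (S ⊙ R) ⊙ P
u4 = u3 ⊙ P = ((S ⊙ R) ⊙ P) ⊙ P
u7 = R ⊙ S
u8 = u4 ⊼ u7 = (((S ⊙ R) ⊙ P) ⊙ P) ⊼ (R ⊙ S)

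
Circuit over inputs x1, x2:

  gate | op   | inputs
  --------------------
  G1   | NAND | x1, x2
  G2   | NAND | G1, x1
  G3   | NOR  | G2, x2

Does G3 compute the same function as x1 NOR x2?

G1 = x1 NAND x2
G2 = G1 NAND x1 = (x1 NAND x2) NAND x1
G3 = G2 NOR x2 = ((x1 NAND x2) NAND x1) NOR x2
At x1=0, x2=0: circuit gives 0, formula gives 1.

No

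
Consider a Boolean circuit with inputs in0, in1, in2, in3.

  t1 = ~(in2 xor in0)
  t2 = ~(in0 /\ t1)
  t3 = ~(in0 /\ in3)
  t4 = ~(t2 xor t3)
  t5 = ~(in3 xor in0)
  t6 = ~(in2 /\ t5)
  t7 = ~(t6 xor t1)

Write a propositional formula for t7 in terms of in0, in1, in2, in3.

~((~(in2 /\ (~(in3 xor in0)))) xor (~(in2 xor in0)))

t1 = ~(in2 xor in0)
t5 = ~(in3 xor in0)
t6 = ~(in2 /\ t5) = ~(in2 /\ (~(in3 xor in0)))
t7 = ~(t6 xor t1) = ~((~(in2 /\ (~(in3 xor in0)))) xor (~(in2 xor in0)))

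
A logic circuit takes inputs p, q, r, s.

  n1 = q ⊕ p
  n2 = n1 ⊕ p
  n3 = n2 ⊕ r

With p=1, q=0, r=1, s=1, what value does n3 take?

1

n1 = 0 ⊕ 1 = 1
n2 = 1 ⊕ 1 = 0
n3 = 0 ⊕ 1 = 1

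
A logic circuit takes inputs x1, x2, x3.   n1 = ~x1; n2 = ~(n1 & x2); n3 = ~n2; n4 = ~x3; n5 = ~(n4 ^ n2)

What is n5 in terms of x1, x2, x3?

~(~x3 ^ (~(~x1 & x2)))

n1 = ~x1
n2 = ~(n1 & x2) = ~(~x1 & x2)
n4 = ~x3
n5 = ~(n4 ^ n2) = ~(~x3 ^ (~(~x1 & x2)))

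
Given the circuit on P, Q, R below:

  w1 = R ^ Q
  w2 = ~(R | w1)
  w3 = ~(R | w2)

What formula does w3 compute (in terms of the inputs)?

w1 = R ^ Q
w2 = ~(R | w1) = ~(R | (R ^ Q))
w3 = ~(R | w2) = ~(R | (~(R | (R ^ Q))))

~(R | (~(R | (R ^ Q))))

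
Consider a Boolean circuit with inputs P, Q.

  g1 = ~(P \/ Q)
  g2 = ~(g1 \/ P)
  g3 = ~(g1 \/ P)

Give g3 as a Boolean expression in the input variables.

~((~(P \/ Q)) \/ P)

g1 = ~(P \/ Q)
g3 = ~(g1 \/ P) = ~((~(P \/ Q)) \/ P)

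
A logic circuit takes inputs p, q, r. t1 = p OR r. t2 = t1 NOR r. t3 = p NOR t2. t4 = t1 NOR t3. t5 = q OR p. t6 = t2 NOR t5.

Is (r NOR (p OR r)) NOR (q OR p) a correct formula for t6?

t1 = p OR r
t2 = t1 NOR r = (p OR r) NOR r
t5 = q OR p
t6 = t2 NOR t5 = ((p OR r) NOR r) NOR (q OR p)
At p=0, q=0, r=0: circuit gives 0, formula gives 0.
At p=0, q=0, r=1: circuit gives 1, formula gives 1.
Agrees on all 8 inputs.

Yes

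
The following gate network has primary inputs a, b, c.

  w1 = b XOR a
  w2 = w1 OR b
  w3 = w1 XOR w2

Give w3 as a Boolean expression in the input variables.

(b XOR a) XOR ((b XOR a) OR b)

w1 = b XOR a
w2 = w1 OR b = (b XOR a) OR b
w3 = w1 XOR w2 = (b XOR a) XOR ((b XOR a) OR b)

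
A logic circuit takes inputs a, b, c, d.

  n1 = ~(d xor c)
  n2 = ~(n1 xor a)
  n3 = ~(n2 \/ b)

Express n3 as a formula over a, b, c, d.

n1 = ~(d xor c)
n2 = ~(n1 xor a) = ~((~(d xor c)) xor a)
n3 = ~(n2 \/ b) = ~((~((~(d xor c)) xor a)) \/ b)

~((~((~(d xor c)) xor a)) \/ b)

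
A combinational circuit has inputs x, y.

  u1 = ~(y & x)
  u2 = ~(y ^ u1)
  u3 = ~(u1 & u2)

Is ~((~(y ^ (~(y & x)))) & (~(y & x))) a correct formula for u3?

u1 = ~(y & x)
u2 = ~(y ^ u1) = ~(y ^ (~(y & x)))
u3 = ~(u1 & u2) = ~((~(y & x)) & (~(y ^ (~(y & x)))))
At x=0, y=1: circuit gives 0, formula gives 0.
At x=0, y=0: circuit gives 1, formula gives 1.
Agrees on all 4 inputs.

Yes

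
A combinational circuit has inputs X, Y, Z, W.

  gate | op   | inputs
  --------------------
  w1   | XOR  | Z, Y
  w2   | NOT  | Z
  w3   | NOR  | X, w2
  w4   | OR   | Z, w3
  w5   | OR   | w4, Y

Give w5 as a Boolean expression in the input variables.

(Z OR (X NOR NOT Z)) OR Y

w2 = NOT Z
w3 = X NOR w2 = X NOR NOT Z
w4 = Z OR w3 = Z OR (X NOR NOT Z)
w5 = w4 OR Y = (Z OR (X NOR NOT Z)) OR Y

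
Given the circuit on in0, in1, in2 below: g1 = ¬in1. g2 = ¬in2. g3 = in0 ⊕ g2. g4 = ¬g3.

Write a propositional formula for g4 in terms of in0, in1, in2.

g2 = ¬in2
g3 = in0 ⊕ g2 = in0 ⊕ ¬in2
g4 = ¬g3 = ¬(in0 ⊕ ¬in2)

¬(in0 ⊕ ¬in2)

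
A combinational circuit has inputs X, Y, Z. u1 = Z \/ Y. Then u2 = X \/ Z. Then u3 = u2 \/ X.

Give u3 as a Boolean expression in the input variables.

u2 = X \/ Z
u3 = u2 \/ X = (X \/ Z) \/ X

(X \/ Z) \/ X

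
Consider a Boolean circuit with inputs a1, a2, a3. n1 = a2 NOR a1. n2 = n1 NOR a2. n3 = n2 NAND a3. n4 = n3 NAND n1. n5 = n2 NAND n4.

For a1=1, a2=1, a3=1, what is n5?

n1 = 1 NOR 1 = 0
n2 = 0 NOR 1 = 0
n3 = 0 NAND 1 = 1
n4 = 1 NAND 0 = 1
n5 = 0 NAND 1 = 1

1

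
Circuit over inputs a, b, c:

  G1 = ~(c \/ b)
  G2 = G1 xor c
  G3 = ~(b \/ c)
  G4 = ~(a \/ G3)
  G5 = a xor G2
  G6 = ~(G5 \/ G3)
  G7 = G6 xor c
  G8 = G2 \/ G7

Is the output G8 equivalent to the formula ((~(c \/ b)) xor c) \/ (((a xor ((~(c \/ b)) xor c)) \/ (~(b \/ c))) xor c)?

G1 = ~(c \/ b)
G2 = G1 xor c = (~(c \/ b)) xor c
G3 = ~(b \/ c)
G5 = a xor G2 = a xor ((~(c \/ b)) xor c)
G6 = ~(G5 \/ G3) = ~((a xor ((~(c \/ b)) xor c)) \/ (~(b \/ c)))
G7 = G6 xor c = (~((a xor ((~(c \/ b)) xor c)) \/ (~(b \/ c)))) xor c
G8 = G2 \/ G7 = ((~(c \/ b)) xor c) \/ ((~((a xor ((~(c \/ b)) xor c)) \/ (~(b \/ c)))) xor c)
At a=0, b=1, c=0: circuit gives 1, formula gives 0.

No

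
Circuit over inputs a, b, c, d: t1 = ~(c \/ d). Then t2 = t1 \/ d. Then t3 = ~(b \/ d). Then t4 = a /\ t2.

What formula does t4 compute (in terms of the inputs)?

t1 = ~(c \/ d)
t2 = t1 \/ d = (~(c \/ d)) \/ d
t4 = a /\ t2 = a /\ ((~(c \/ d)) \/ d)

a /\ ((~(c \/ d)) \/ d)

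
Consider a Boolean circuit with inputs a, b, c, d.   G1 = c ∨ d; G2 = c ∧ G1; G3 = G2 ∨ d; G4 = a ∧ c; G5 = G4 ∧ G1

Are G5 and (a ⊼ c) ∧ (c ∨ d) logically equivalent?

No

G1 = c ∨ d
G4 = a ∧ c
G5 = G4 ∧ G1 = (a ∧ c) ∧ (c ∨ d)
At a=0, b=0, c=0, d=1: circuit gives 0, formula gives 1.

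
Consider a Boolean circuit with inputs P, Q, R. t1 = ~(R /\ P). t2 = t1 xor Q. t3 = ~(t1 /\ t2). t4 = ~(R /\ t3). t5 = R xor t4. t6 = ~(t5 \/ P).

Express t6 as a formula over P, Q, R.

t1 = ~(R /\ P)
t2 = t1 xor Q = (~(R /\ P)) xor Q
t3 = ~(t1 /\ t2) = ~((~(R /\ P)) /\ ((~(R /\ P)) xor Q))
t4 = ~(R /\ t3) = ~(R /\ (~((~(R /\ P)) /\ ((~(R /\ P)) xor Q))))
t5 = R xor t4 = R xor (~(R /\ (~((~(R /\ P)) /\ ((~(R /\ P)) xor Q)))))
t6 = ~(t5 \/ P) = ~((R xor (~(R /\ (~((~(R /\ P)) /\ ((~(R /\ P)) xor Q)))))) \/ P)

~((R xor (~(R /\ (~((~(R /\ P)) /\ ((~(R /\ P)) xor Q)))))) \/ P)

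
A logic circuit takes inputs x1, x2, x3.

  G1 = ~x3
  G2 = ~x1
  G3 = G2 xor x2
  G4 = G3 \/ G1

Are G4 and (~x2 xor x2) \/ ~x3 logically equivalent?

G1 = ~x3
G2 = ~x1
G3 = G2 xor x2 = ~x1 xor x2
G4 = G3 \/ G1 = (~x1 xor x2) \/ ~x3
At x1=0, x2=1, x3=1: circuit gives 0, formula gives 1.

No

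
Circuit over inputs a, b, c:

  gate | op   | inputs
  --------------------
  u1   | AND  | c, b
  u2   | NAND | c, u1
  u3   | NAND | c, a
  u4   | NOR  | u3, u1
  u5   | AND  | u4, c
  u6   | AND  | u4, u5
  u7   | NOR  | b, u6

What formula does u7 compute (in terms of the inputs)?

b NOR (((c NAND a) NOR (c AND b)) AND (((c NAND a) NOR (c AND b)) AND c))

u1 = c AND b
u3 = c NAND a
u4 = u3 NOR u1 = (c NAND a) NOR (c AND b)
u5 = u4 AND c = ((c NAND a) NOR (c AND b)) AND c
u6 = u4 AND u5 = ((c NAND a) NOR (c AND b)) AND (((c NAND a) NOR (c AND b)) AND c)
u7 = b NOR u6 = b NOR (((c NAND a) NOR (c AND b)) AND (((c NAND a) NOR (c AND b)) AND c))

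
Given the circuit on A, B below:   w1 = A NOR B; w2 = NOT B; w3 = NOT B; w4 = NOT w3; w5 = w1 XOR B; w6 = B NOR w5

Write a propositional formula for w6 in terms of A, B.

w1 = A NOR B
w5 = w1 XOR B = (A NOR B) XOR B
w6 = B NOR w5 = B NOR ((A NOR B) XOR B)

B NOR ((A NOR B) XOR B)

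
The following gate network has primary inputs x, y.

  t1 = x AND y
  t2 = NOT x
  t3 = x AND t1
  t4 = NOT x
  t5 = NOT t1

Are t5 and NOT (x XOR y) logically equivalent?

No

t1 = x AND y
t5 = NOT t1 = NOT (x AND y)
At x=0, y=1: circuit gives 1, formula gives 0.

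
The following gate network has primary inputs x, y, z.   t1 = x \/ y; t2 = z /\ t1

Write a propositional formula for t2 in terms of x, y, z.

z /\ (x \/ y)

t1 = x \/ y
t2 = z /\ t1 = z /\ (x \/ y)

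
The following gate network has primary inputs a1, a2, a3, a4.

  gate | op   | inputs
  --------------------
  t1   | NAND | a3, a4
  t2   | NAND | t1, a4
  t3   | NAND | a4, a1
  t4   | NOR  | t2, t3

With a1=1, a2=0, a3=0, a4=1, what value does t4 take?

t1 = 0 NAND 1 = 1
t2 = 1 NAND 1 = 0
t3 = 1 NAND 1 = 0
t4 = 0 NOR 0 = 1

1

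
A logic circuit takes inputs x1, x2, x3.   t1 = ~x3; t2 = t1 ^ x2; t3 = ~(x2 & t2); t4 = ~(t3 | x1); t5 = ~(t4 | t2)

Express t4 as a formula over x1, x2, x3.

~((~(x2 & (~x3 ^ x2))) | x1)

t1 = ~x3
t2 = t1 ^ x2 = ~x3 ^ x2
t3 = ~(x2 & t2) = ~(x2 & (~x3 ^ x2))
t4 = ~(t3 | x1) = ~((~(x2 & (~x3 ^ x2))) | x1)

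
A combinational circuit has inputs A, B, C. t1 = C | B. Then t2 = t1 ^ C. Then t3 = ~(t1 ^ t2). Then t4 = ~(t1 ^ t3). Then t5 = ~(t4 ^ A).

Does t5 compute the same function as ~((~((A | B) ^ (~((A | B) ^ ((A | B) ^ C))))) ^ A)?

No

t1 = C | B
t2 = t1 ^ C = (C | B) ^ C
t3 = ~(t1 ^ t2) = ~((C | B) ^ ((C | B) ^ C))
t4 = ~(t1 ^ t3) = ~((C | B) ^ (~((C | B) ^ ((C | B) ^ C))))
t5 = ~(t4 ^ A) = ~((~((C | B) ^ (~((C | B) ^ ((C | B) ^ C))))) ^ A)
At A=0, B=0, C=1: circuit gives 1, formula gives 0.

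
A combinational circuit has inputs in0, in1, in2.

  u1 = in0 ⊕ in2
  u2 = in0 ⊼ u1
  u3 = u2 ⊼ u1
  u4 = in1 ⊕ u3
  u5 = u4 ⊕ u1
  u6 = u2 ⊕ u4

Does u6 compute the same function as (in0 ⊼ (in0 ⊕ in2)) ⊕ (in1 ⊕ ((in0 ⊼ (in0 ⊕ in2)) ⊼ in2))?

No

u1 = in0 ⊕ in2
u2 = in0 ⊼ u1 = in0 ⊼ (in0 ⊕ in2)
u3 = u2 ⊼ u1 = (in0 ⊼ (in0 ⊕ in2)) ⊼ (in0 ⊕ in2)
u4 = in1 ⊕ u3 = in1 ⊕ ((in0 ⊼ (in0 ⊕ in2)) ⊼ (in0 ⊕ in2))
u6 = u2 ⊕ u4 = (in0 ⊼ (in0 ⊕ in2)) ⊕ (in1 ⊕ ((in0 ⊼ (in0 ⊕ in2)) ⊼ (in0 ⊕ in2)))
At in0=1, in1=0, in2=1: circuit gives 0, formula gives 1.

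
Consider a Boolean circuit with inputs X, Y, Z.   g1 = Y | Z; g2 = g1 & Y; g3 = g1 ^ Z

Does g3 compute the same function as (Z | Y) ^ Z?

Yes

g1 = Y | Z
g3 = g1 ^ Z = (Y | Z) ^ Z
At X=0, Y=0, Z=0: circuit gives 0, formula gives 0.
At X=0, Y=1, Z=0: circuit gives 1, formula gives 1.
Agrees on all 8 inputs.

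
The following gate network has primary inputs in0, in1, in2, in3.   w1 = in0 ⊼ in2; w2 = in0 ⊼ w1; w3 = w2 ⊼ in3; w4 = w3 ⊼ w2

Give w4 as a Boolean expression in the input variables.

w1 = in0 ⊼ in2
w2 = in0 ⊼ w1 = in0 ⊼ (in0 ⊼ in2)
w3 = w2 ⊼ in3 = (in0 ⊼ (in0 ⊼ in2)) ⊼ in3
w4 = w3 ⊼ w2 = ((in0 ⊼ (in0 ⊼ in2)) ⊼ in3) ⊼ (in0 ⊼ (in0 ⊼ in2))

((in0 ⊼ (in0 ⊼ in2)) ⊼ in3) ⊼ (in0 ⊼ (in0 ⊼ in2))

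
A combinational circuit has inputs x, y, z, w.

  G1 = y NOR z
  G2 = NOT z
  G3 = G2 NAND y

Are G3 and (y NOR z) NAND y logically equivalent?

No

G2 = NOT z
G3 = G2 NAND y = NOT z NAND y
At x=0, y=1, z=0, w=0: circuit gives 0, formula gives 1.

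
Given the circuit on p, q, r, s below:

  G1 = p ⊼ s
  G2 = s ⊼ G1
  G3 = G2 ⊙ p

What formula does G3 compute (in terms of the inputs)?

(s ⊼ (p ⊼ s)) ⊙ p

G1 = p ⊼ s
G2 = s ⊼ G1 = s ⊼ (p ⊼ s)
G3 = G2 ⊙ p = (s ⊼ (p ⊼ s)) ⊙ p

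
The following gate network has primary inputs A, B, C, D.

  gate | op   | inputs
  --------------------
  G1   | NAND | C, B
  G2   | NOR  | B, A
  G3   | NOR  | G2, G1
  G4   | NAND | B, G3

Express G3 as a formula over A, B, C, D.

(B NOR A) NOR (C NAND B)

G1 = C NAND B
G2 = B NOR A
G3 = G2 NOR G1 = (B NOR A) NOR (C NAND B)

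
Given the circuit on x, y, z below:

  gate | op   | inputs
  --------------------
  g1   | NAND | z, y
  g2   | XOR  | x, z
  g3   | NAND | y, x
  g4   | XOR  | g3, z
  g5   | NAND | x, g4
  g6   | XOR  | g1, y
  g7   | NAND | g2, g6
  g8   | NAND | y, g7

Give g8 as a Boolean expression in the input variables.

g1 = z NAND y
g2 = x XOR z
g6 = g1 XOR y = (z NAND y) XOR y
g7 = g2 NAND g6 = (x XOR z) NAND ((z NAND y) XOR y)
g8 = y NAND g7 = y NAND ((x XOR z) NAND ((z NAND y) XOR y))

y NAND ((x XOR z) NAND ((z NAND y) XOR y))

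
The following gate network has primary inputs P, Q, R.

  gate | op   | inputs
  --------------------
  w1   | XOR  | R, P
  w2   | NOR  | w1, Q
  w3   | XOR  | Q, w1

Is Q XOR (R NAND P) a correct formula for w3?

No

w1 = R XOR P
w3 = Q XOR w1 = Q XOR (R XOR P)
At P=0, Q=0, R=0: circuit gives 0, formula gives 1.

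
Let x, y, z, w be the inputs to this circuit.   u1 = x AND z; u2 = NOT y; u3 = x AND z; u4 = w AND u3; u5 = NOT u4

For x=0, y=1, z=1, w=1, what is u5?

1

u3 = 0 AND 1 = 0
u4 = 1 AND 0 = 0
u5 = NOT 0 = 1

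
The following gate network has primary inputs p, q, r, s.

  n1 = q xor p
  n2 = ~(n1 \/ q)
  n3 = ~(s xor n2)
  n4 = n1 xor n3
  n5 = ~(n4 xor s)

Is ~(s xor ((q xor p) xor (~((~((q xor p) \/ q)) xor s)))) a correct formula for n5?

Yes

n1 = q xor p
n2 = ~(n1 \/ q) = ~((q xor p) \/ q)
n3 = ~(s xor n2) = ~(s xor (~((q xor p) \/ q)))
n4 = n1 xor n3 = (q xor p) xor (~(s xor (~((q xor p) \/ q))))
n5 = ~(n4 xor s) = ~(((q xor p) xor (~(s xor (~((q xor p) \/ q))))) xor s)
At p=1, q=1, r=0, s=0: circuit gives 0, formula gives 0.
At p=0, q=0, r=0, s=0: circuit gives 1, formula gives 1.
Agrees on all 16 inputs.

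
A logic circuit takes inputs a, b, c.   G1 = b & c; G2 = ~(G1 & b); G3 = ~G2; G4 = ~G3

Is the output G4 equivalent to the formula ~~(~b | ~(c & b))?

G1 = b & c
G2 = ~(G1 & b) = ~((b & c) & b)
G3 = ~G2 = ~(~((b & c) & b))
G4 = ~G3 = ~~(~((b & c) & b))
At a=0, b=1, c=1: circuit gives 0, formula gives 0.
At a=0, b=0, c=0: circuit gives 1, formula gives 1.
Agrees on all 8 inputs.

Yes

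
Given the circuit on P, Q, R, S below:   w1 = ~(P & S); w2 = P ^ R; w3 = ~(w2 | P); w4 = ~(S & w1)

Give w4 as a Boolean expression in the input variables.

~(S & (~(P & S)))

w1 = ~(P & S)
w4 = ~(S & w1) = ~(S & (~(P & S)))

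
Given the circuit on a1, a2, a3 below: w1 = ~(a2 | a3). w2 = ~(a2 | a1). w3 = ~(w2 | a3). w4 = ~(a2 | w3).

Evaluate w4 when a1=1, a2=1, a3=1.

w2 = ~(1 | 1) = 0
w3 = ~(0 | 1) = 0
w4 = ~(1 | 0) = 0

0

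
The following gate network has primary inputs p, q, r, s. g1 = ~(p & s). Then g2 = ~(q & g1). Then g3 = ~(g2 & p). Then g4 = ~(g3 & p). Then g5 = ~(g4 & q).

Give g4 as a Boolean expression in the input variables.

g1 = ~(p & s)
g2 = ~(q & g1) = ~(q & (~(p & s)))
g3 = ~(g2 & p) = ~((~(q & (~(p & s)))) & p)
g4 = ~(g3 & p) = ~((~((~(q & (~(p & s)))) & p)) & p)

~((~((~(q & (~(p & s)))) & p)) & p)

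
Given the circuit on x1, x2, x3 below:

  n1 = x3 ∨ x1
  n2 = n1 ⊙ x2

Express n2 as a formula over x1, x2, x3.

n1 = x3 ∨ x1
n2 = n1 ⊙ x2 = (x3 ∨ x1) ⊙ x2

(x3 ∨ x1) ⊙ x2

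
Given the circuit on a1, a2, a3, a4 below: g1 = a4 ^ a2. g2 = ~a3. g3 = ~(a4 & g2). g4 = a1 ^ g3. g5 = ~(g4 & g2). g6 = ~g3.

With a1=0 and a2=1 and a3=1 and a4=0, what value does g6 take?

g2 = ~1 = 0
g3 = ~(0 & 0) = 1
g6 = ~1 = 0

0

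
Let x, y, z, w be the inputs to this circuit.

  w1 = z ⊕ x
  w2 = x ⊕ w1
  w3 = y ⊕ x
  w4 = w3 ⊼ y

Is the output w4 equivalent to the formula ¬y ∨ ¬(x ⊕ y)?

Yes

w3 = y ⊕ x
w4 = w3 ⊼ y = (y ⊕ x) ⊼ y
At x=0, y=1, z=0, w=0: circuit gives 0, formula gives 0.
At x=0, y=0, z=0, w=0: circuit gives 1, formula gives 1.
Agrees on all 16 inputs.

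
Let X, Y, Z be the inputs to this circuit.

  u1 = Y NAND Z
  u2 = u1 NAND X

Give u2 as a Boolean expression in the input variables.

u1 = Y NAND Z
u2 = u1 NAND X = (Y NAND Z) NAND X

(Y NAND Z) NAND X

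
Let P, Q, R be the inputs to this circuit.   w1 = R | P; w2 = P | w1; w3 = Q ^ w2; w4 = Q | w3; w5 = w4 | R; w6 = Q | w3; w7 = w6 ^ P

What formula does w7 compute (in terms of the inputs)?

w1 = R | P
w2 = P | w1 = P | (R | P)
w3 = Q ^ w2 = Q ^ (P | (R | P))
w6 = Q | w3 = Q | (Q ^ (P | (R | P)))
w7 = w6 ^ P = (Q | (Q ^ (P | (R | P)))) ^ P

(Q | (Q ^ (P | (R | P)))) ^ P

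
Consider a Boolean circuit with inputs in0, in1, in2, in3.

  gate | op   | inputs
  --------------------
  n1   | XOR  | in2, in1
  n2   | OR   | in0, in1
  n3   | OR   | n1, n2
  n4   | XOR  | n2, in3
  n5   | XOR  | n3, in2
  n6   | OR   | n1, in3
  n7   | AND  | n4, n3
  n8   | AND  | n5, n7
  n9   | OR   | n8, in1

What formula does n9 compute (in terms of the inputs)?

n1 = in2 XOR in1
n2 = in0 OR in1
n3 = n1 OR n2 = (in2 XOR in1) OR (in0 OR in1)
n4 = n2 XOR in3 = (in0 OR in1) XOR in3
n5 = n3 XOR in2 = ((in2 XOR in1) OR (in0 OR in1)) XOR in2
n7 = n4 AND n3 = ((in0 OR in1) XOR in3) AND ((in2 XOR in1) OR (in0 OR in1))
n8 = n5 AND n7 = (((in2 XOR in1) OR (in0 OR in1)) XOR in2) AND (((in0 OR in1) XOR in3) AND ((in2 XOR in1) OR (in0 OR in1)))
n9 = n8 OR in1 = ((((in2 XOR in1) OR (in0 OR in1)) XOR in2) AND (((in0 OR in1) XOR in3) AND ((in2 XOR in1) OR (in0 OR in1)))) OR in1

((((in2 XOR in1) OR (in0 OR in1)) XOR in2) AND (((in0 OR in1) XOR in3) AND ((in2 XOR in1) OR (in0 OR in1)))) OR in1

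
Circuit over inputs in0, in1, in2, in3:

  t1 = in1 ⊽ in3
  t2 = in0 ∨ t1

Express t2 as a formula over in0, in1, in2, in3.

in0 ∨ (in1 ⊽ in3)

t1 = in1 ⊽ in3
t2 = in0 ∨ t1 = in0 ∨ (in1 ⊽ in3)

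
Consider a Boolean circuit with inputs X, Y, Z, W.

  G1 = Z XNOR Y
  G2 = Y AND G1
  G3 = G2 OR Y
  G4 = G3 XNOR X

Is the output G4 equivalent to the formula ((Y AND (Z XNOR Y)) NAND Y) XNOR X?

No

G1 = Z XNOR Y
G2 = Y AND G1 = Y AND (Z XNOR Y)
G3 = G2 OR Y = (Y AND (Z XNOR Y)) OR Y
G4 = G3 XNOR X = ((Y AND (Z XNOR Y)) OR Y) XNOR X
At X=0, Y=0, Z=0, W=0: circuit gives 1, formula gives 0.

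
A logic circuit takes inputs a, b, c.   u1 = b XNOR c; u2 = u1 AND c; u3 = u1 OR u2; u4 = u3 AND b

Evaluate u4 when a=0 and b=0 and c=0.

u1 = 0 XNOR 0 = 1
u2 = 1 AND 0 = 0
u3 = 1 OR 0 = 1
u4 = 1 AND 0 = 0

0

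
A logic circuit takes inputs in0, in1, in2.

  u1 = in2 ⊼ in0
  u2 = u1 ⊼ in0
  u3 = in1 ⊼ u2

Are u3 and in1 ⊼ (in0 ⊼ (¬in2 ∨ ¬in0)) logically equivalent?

u1 = in2 ⊼ in0
u2 = u1 ⊼ in0 = (in2 ⊼ in0) ⊼ in0
u3 = in1 ⊼ u2 = in1 ⊼ ((in2 ⊼ in0) ⊼ in0)
At in0=0, in1=1, in2=0: circuit gives 0, formula gives 0.
At in0=0, in1=0, in2=0: circuit gives 1, formula gives 1.
Agrees on all 8 inputs.

Yes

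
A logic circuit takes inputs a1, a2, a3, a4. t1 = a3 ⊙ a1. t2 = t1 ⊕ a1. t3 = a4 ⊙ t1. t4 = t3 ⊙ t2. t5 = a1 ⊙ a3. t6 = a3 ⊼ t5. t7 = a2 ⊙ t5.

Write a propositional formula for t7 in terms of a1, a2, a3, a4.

a2 ⊙ (a1 ⊙ a3)

t5 = a1 ⊙ a3
t7 = a2 ⊙ t5 = a2 ⊙ (a1 ⊙ a3)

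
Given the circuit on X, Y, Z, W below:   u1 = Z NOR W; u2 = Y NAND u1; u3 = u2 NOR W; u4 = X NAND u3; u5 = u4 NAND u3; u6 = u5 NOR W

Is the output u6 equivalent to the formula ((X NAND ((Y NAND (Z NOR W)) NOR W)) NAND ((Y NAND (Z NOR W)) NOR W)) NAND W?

No

u1 = Z NOR W
u2 = Y NAND u1 = Y NAND (Z NOR W)
u3 = u2 NOR W = (Y NAND (Z NOR W)) NOR W
u4 = X NAND u3 = X NAND ((Y NAND (Z NOR W)) NOR W)
u5 = u4 NAND u3 = (X NAND ((Y NAND (Z NOR W)) NOR W)) NAND ((Y NAND (Z NOR W)) NOR W)
u6 = u5 NOR W = ((X NAND ((Y NAND (Z NOR W)) NOR W)) NAND ((Y NAND (Z NOR W)) NOR W)) NOR W
At X=0, Y=0, Z=0, W=0: circuit gives 0, formula gives 1.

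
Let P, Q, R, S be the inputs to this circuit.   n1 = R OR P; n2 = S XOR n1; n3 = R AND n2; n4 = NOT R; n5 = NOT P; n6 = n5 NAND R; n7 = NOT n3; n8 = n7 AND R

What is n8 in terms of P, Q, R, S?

NOT (R AND (S XOR (R OR P))) AND R

n1 = R OR P
n2 = S XOR n1 = S XOR (R OR P)
n3 = R AND n2 = R AND (S XOR (R OR P))
n7 = NOT n3 = NOT (R AND (S XOR (R OR P)))
n8 = n7 AND R = NOT (R AND (S XOR (R OR P))) AND R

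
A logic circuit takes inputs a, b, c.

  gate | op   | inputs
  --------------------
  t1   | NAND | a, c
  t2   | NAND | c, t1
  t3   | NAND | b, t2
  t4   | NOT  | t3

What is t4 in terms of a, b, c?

t1 = a NAND c
t2 = c NAND t1 = c NAND (a NAND c)
t3 = b NAND t2 = b NAND (c NAND (a NAND c))
t4 = NOT t3 = NOT (b NAND (c NAND (a NAND c)))

NOT (b NAND (c NAND (a NAND c)))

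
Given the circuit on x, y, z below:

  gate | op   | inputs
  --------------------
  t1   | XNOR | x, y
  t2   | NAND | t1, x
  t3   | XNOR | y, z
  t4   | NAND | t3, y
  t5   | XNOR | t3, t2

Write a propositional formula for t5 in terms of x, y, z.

(y XNOR z) XNOR ((x XNOR y) NAND x)

t1 = x XNOR y
t2 = t1 NAND x = (x XNOR y) NAND x
t3 = y XNOR z
t5 = t3 XNOR t2 = (y XNOR z) XNOR ((x XNOR y) NAND x)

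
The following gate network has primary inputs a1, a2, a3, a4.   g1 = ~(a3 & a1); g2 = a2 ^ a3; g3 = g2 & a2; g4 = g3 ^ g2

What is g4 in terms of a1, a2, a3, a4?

((a2 ^ a3) & a2) ^ (a2 ^ a3)

g2 = a2 ^ a3
g3 = g2 & a2 = (a2 ^ a3) & a2
g4 = g3 ^ g2 = ((a2 ^ a3) & a2) ^ (a2 ^ a3)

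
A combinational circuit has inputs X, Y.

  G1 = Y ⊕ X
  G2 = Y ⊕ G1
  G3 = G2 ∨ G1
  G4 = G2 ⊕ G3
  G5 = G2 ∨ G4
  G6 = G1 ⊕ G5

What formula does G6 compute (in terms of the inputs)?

(Y ⊕ X) ⊕ ((Y ⊕ (Y ⊕ X)) ∨ ((Y ⊕ (Y ⊕ X)) ⊕ ((Y ⊕ (Y ⊕ X)) ∨ (Y ⊕ X))))

G1 = Y ⊕ X
G2 = Y ⊕ G1 = Y ⊕ (Y ⊕ X)
G3 = G2 ∨ G1 = (Y ⊕ (Y ⊕ X)) ∨ (Y ⊕ X)
G4 = G2 ⊕ G3 = (Y ⊕ (Y ⊕ X)) ⊕ ((Y ⊕ (Y ⊕ X)) ∨ (Y ⊕ X))
G5 = G2 ∨ G4 = (Y ⊕ (Y ⊕ X)) ∨ ((Y ⊕ (Y ⊕ X)) ⊕ ((Y ⊕ (Y ⊕ X)) ∨ (Y ⊕ X)))
G6 = G1 ⊕ G5 = (Y ⊕ X) ⊕ ((Y ⊕ (Y ⊕ X)) ∨ ((Y ⊕ (Y ⊕ X)) ⊕ ((Y ⊕ (Y ⊕ X)) ∨ (Y ⊕ X))))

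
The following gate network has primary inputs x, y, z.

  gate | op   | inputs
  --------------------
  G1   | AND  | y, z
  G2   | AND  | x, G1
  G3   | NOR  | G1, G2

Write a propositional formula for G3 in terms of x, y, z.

G1 = y AND z
G2 = x AND G1 = x AND (y AND z)
G3 = G1 NOR G2 = (y AND z) NOR (x AND (y AND z))

(y AND z) NOR (x AND (y AND z))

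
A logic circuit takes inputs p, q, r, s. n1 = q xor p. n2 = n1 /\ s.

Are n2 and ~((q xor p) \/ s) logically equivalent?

n1 = q xor p
n2 = n1 /\ s = (q xor p) /\ s
At p=0, q=0, r=0, s=0: circuit gives 0, formula gives 1.

No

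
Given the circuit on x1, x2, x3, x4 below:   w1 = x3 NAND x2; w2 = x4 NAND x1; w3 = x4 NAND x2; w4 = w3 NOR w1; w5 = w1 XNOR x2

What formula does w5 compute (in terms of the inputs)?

(x3 NAND x2) XNOR x2

w1 = x3 NAND x2
w5 = w1 XNOR x2 = (x3 NAND x2) XNOR x2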